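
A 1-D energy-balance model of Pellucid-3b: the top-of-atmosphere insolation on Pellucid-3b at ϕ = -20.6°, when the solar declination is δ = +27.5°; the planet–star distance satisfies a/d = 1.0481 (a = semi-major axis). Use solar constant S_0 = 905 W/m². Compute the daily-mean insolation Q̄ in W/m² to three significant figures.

Q̄ ≈ 187 W/m²

cos h₀ = −tan(-20.6°) tan(+27.500°) = 0.1957, h₀ = 1.3739 rad.
Bracket: h₀ sin ϕ sin δ + cos ϕ cos δ sin h₀ = 1.3739×-0.35184×0.46175 + 0.93606×0.88701×0.98067 = -0.223207 + 0.814245 = 0.591038.
Inverse-square distance factor (a/d)² = 1.0481² = 1.098514.
Q̄ = (S_0/π) × 1.098514 × [bracket] = (905/π) × 1.098514 × 0.591038 = 187.0 W/m².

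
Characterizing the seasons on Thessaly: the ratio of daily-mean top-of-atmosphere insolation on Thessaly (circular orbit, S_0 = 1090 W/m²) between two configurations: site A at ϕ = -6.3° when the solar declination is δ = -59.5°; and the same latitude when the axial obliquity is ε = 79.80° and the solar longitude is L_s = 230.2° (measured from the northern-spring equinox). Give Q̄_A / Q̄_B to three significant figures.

— Configuration A (ϕ=-6.3°):
cos h₀ = −tan(-6.3°) tan(-59.500°) = -0.1874, h₀ = 1.7593 rad.
Bracket: h₀ sin ϕ sin δ + cos ϕ cos δ sin h₀ = 1.7593×-0.10973×-0.86163 + 0.99396×0.50754×0.98228 = 0.166336 + 0.495535 = 0.661871.
Q̄ = (S_0/π) × [bracket] = (1090/π) × 0.661871 = 229.64 W/m².
— Configuration B (ϕ=-6.3°):
Solar declination: sin δ = sin ε · sin L_s = sin 79.80° × sin 230.2° = -0.75614, so δ = -49.125°.
cos h₀ = −tan(-6.3°) tan(-49.125°) = -0.1276, h₀ = 1.6987 rad.
Bracket: h₀ sin ϕ sin δ + cos ϕ cos δ sin h₀ = 1.6987×-0.10973×-0.75614 + 0.99396×0.65441×0.99183 = 0.140943 + 0.645143 = 0.786086.
Q̄ = (S_0/π) × [bracket] = (1090/π) × 0.786086 = 272.74 W/m².
Ratio Q̄_A / Q̄_B = 229.64 / 272.74 = 0.8420.

Q̄_A / Q̄_B ≈ 0.842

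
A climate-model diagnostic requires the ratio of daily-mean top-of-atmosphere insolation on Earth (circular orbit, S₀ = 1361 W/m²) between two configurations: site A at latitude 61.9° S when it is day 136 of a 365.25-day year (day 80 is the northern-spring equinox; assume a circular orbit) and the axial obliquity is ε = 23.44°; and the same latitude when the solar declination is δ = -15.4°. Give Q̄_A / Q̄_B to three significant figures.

— Configuration A (φ=-61.9°):
Solar longitude: λ_s = 360° × (136 − 80)/365.25 = 55.195°.
sin δ = sin 23.44° × sin 55.195° = 0.32662, so δ = +19.064°.
cos H₀ = −tan(-61.9°) tan(+19.064°) = 0.6472, H₀ = 0.8669 rad.
Bracket: H₀ sin φ sin δ + cos φ cos δ sin H₀ = 0.8669×-0.88213×0.32662 + 0.47101×0.94515×0.76231 = -0.249772 + 0.339361 = 0.089589.
Q̄ = (S₀/π) × [bracket] = (1361/π) × 0.089589 = 38.812 W/m².
— Configuration B (φ=-61.9°):
cos H₀ = −tan(-61.9°) tan(-15.400°) = -0.5159, H₀ = 2.1128 rad.
Bracket: H₀ sin φ sin δ + cos φ cos δ sin H₀ = 2.1128×-0.88213×-0.26556 + 0.47101×0.96410×0.85667 = 0.494941 + 0.389014 = 0.883955.
Q̄ = (S₀/π) × [bracket] = (1361/π) × 0.883955 = 382.95 W/m².
Ratio Q̄_A / Q̄_B = 38.812 / 382.95 = 0.1014.

Q̄_A / Q̄_B ≈ 0.101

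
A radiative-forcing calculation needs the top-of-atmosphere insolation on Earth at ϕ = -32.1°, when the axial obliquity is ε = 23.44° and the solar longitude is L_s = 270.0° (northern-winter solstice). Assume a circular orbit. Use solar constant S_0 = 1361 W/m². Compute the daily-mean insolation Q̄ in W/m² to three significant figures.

Solar declination: sin δ = sin ε · sin L_s = sin 23.44° × sin 270.0° = -0.39779, so δ = -23.440°.
cos h₀ = −tan(-32.1°) tan(-23.440°) = -0.2720, h₀ = 1.8462 rad.
Bracket: h₀ sin ϕ sin δ + cos ϕ cos δ sin h₀ = 1.8462×-0.53140×-0.39779 + 0.84712×0.91748×0.96230 = 0.390260 + 0.747915 = 1.138175.
Q̄ = (S_0/π) × [bracket] = (1361/π) × 1.138175 = 493.1 W/m².

Q̄ ≈ 493 W/m²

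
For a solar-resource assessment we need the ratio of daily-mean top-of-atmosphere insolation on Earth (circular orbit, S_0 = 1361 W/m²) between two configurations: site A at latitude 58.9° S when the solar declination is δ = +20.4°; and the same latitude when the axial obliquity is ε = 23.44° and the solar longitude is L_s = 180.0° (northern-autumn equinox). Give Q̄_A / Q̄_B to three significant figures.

— Configuration A (ϕ=-58.9°):
cos h₀ = −tan(-58.9°) tan(+20.400°) = 0.6165, h₀ = 0.9065 rad.
Bracket: h₀ sin ϕ sin δ + cos ϕ cos δ sin h₀ = 0.9065×-0.85627×0.34857 + 0.51653×0.93728×0.78735 = -0.270563 + 0.381182 = 0.110619.
Q̄ = (S_0/π) × [bracket] = (1361/π) × 0.110619 = 47.922 W/m².
— Configuration B (ϕ=-58.9°):
Solar declination: sin δ = sin ε · sin L_s = sin 23.44° × sin 180.0° = 0.00000, so δ = +0.000°.
cos h₀ = −tan(-58.9°) tan(+0.000°) = 0.0000, h₀ = 1.5708 rad.
Bracket: h₀ sin ϕ sin δ + cos ϕ cos δ sin h₀ = 1.5708×-0.85627×0.00000 + 0.51653×1.00000×1.00000 = -0.000000 + 0.516530 = 0.516530.
Q̄ = (S_0/π) × [bracket] = (1361/π) × 0.516530 = 223.77 W/m².
Ratio Q̄_A / Q̄_B = 47.922 / 223.77 = 0.2142.

Q̄_A / Q̄_B ≈ 0.214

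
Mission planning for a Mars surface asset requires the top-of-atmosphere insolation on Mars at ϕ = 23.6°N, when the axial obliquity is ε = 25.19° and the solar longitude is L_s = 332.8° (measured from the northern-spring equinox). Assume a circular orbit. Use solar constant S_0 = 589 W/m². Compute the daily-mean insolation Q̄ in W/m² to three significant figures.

Q̄ ≈ 146 W/m²

Solar declination: sin δ = sin ε · sin L_s = sin 25.19° × sin 332.8° = -0.19455, so δ = -11.218°.
cos h₀ = −tan(+23.6°) tan(-11.218°) = 0.0867, h₀ = 1.4840 rad.
Bracket: h₀ sin ϕ sin δ + cos ϕ cos δ sin h₀ = 1.4840×0.40035×-0.19455 + 0.91636×0.98089×0.99624 = -0.115586 + 0.895469 = 0.779883.
Q̄ = (S_0/π) × [bracket] = (589/π) × 0.779883 = 146.2 W/m².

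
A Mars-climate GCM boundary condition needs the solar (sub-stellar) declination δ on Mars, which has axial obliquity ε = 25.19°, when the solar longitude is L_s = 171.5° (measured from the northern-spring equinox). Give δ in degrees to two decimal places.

δ = +3.61°

sin δ = sin ε · sin L_s = sin 25.19° × sin 171.5° = 0.062911.
δ = arcsin(0.062911) = +3.61°.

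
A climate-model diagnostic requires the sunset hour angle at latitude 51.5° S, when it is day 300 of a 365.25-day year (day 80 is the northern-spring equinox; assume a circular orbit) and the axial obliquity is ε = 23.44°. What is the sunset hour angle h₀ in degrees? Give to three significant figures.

Solar longitude: L_s = 360° × (300 − 80)/365.25 = 216.838°.
sin δ = sin 23.44° × sin 216.838° = -0.23849, so δ = -13.798°.
cos h₀ = −tan ϕ · tan δ = −tan(-51.5°) × tan(-13.798°) = -0.3087, so h₀ = 1.8847 rad = 107.98°.

h₀ = 108°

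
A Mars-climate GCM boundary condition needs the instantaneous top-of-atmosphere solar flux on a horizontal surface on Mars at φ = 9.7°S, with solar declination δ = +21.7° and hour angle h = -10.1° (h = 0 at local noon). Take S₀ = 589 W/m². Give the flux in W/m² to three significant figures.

494 W/m²

cos θ_z = sin φ sin δ + cos φ cos δ cos h = -0.062298 + 0.901656 = 0.839358.
Flux = S₀ · cos θ_z = 589 × 0.839358 = 494.4 W/m².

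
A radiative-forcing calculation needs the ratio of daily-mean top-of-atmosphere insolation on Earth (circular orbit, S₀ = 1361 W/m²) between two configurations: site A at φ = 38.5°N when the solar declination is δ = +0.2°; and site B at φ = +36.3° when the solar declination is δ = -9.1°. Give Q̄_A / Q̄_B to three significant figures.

— Configuration A (φ=+38.5°):
cos H₀ = −tan(+38.5°) tan(+0.200°) = -0.0028, H₀ = 1.5736 rad.
Bracket: H₀ sin φ sin δ + cos φ cos δ sin H₀ = 1.5736×0.62251×0.00349 + 0.78261×0.99999×1.00000 = 0.003419 + 0.782602 = 0.786021.
Q̄ = (S₀/π) × [bracket] = (1361/π) × 0.786021 = 340.52 W/m².
— Configuration B (φ=+36.3°):
cos H₀ = −tan(+36.3°) tan(-9.100°) = 0.1177, H₀ = 1.4529 rad.
Bracket: H₀ sin φ sin δ + cos φ cos δ sin H₀ = 1.4529×0.59201×-0.15816 + 0.80593×0.98741×0.99305 = -0.136038 + 0.790253 = 0.654215.
Q̄ = (S₀/π) × [bracket] = (1361/π) × 0.654215 = 283.42 W/m².
Ratio Q̄_A / Q̄_B = 340.52 / 283.42 = 1.201.

Q̄_A / Q̄_B ≈ 1.20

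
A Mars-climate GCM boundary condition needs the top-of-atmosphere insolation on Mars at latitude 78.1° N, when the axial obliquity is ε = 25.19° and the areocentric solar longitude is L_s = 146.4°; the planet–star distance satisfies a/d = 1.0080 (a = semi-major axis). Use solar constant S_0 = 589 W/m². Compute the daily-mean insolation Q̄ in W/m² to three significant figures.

Q̄ ≈ 138 W/m²

sin δ = sin 25.19° × sin 146.4° = 0.23554, so δ = +13.623°.
cos h₀ = −tan(+78.1°) tan(+13.623°) = -1.1501 ≤ −1 ⇒ polar day, h₀ = π.
Bracket: h₀ sin ϕ sin δ + cos ϕ cos δ sin h₀ = 3.1416×0.97851×0.23554 + 0.20620×0.97187×0.00000 = 0.724070 + 0.000000 = 0.724070.
Inverse-square distance factor (a/d)² = 1.0080² = 1.016064.
Q̄ = (S_0/π) × 1.016064 × [bracket] = (589/π) × 1.016064 × 0.724070 = 137.9 W/m².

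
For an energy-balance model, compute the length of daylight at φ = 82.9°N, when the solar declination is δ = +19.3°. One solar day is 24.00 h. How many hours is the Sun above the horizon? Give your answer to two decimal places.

24.00 h

Sunrise equation: cos H₀ = −tan φ · tan δ = -2.8115 ≤ −1, so the Sun never sets (polar day) and H₀ = π.
Daylight = 2H₀/(2π) × 24.00 h = (3.1416/π) × 24.00 = 24.00 h.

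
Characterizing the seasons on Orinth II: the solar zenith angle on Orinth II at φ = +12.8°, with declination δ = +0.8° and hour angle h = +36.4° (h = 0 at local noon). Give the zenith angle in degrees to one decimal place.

cos θ_z = sin φ sin δ + cos φ cos δ cos h = 0.003093 + 0.784815 = 0.787908.
θ_z = arccos(0.787908) = 38.0°.

θ_z = 38.0°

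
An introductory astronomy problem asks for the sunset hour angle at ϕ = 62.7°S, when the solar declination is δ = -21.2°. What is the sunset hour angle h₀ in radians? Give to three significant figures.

h₀ = 2.42 rad

cos h₀ = −tan ϕ · tan δ = −tan(-62.7°) × tan(-21.200°) = -0.7515, so h₀ = 2.4211 rad = 138.72°.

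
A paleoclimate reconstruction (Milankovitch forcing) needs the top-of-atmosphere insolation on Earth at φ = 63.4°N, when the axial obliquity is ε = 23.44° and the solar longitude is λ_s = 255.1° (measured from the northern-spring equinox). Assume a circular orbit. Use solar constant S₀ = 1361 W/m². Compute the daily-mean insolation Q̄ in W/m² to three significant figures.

Solar declination: sin δ = sin ε · sin λ_s = sin 23.44° × sin 255.1° = -0.38441, so δ = -22.607°.
cos H₀ = −tan(+63.4°) tan(-22.607°) = 0.8316, H₀ = 0.5889 rad.
Bracket: H₀ sin φ sin δ + cos φ cos δ sin H₀ = 0.5889×0.89415×-0.38441 + 0.44776×0.92316×0.55545 = -0.202417 + 0.229598 = 0.027181.
Q̄ = (S₀/π) × [bracket] = (1361/π) × 0.027181 = 11.78 W/m².

Q̄ ≈ 11.8 W/m²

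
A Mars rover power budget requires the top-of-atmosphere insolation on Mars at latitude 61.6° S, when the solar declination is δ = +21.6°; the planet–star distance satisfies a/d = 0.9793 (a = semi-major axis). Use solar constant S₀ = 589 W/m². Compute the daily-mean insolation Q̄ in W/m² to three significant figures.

cos H₀ = −tan(-61.6°) tan(+21.600°) = 0.7323, H₀ = 0.7492 rad.
Bracket: H₀ sin φ sin δ + cos φ cos δ sin H₀ = 0.7492×-0.87965×0.36812 + 0.47562×0.92978×0.68103 = -0.242604 + 0.301166 = 0.058562.
Inverse-square distance factor (a/d)² = 0.9793² = 0.959028.
Q̄ = (S₀/π) × 0.959028 × [bracket] = (589/π) × 0.959028 × 0.058562 = 10.53 W/m².

Q̄ ≈ 10.5 W/m²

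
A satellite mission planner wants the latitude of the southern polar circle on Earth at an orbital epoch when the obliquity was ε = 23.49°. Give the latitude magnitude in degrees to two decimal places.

66.51°

The polar circle is the lowest latitude that experiences at least one full rotation of continuous darkness at the northern-summer solstice; it lies at |ϕ| = 90° − ε = 90° − 23.49° = 66.51°.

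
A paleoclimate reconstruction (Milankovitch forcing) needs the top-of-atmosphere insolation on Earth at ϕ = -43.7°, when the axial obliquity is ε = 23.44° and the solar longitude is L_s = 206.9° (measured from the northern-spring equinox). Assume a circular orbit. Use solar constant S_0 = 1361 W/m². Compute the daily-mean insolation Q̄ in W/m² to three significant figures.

Solar declination: sin δ = sin ε · sin L_s = sin 23.44° × sin 206.9° = -0.17997, so δ = -10.368°.
cos h₀ = −tan(-43.7°) tan(-10.368°) = -0.1748, h₀ = 1.7465 rad.
Bracket: h₀ sin ϕ sin δ + cos ϕ cos δ sin h₀ = 1.7465×-0.69088×-0.17997 + 0.72297×0.98367×0.98460 = 0.217156 + 0.700212 = 0.917368.
Q̄ = (S_0/π) × [bracket] = (1361/π) × 0.917368 = 397.4 W/m².

Q̄ ≈ 397 W/m²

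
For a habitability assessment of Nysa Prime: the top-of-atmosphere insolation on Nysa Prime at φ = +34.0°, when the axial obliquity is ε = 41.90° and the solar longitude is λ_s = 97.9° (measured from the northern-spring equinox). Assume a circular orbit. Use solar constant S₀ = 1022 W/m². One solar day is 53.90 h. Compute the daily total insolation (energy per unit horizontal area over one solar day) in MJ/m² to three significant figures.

Solar declination: sin δ = sin ε · sin λ_s = sin 41.90° × sin 97.9° = 0.66149, so δ = +41.414°.
cos H₀ = −tan(+34.0°) tan(+41.414°) = -0.5950, H₀ = 2.2080 rad.
Bracket: H₀ sin φ sin δ + cos φ cos δ sin H₀ = 2.2080×0.55919×0.66149 + 0.82904×0.74995×0.80376 = 0.816736 + 0.499729 = 1.316465.
Q̄ = (S₀/π) × [bracket] = (1022/π) × 1.316465 = 428.26 W/m².
Daily total = Q̄ × 53.90 h × 3600 s/h = 428.26 × 53.90 × 3600 / 10⁶ = 83.10 MJ/m².

83.1 MJ/m²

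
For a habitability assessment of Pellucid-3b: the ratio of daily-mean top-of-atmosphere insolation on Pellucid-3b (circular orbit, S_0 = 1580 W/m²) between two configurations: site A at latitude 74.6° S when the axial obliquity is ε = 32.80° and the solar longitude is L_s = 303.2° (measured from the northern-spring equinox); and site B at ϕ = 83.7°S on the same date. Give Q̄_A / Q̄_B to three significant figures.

Q̄_A / Q̄_B ≈ 0.970

— Configuration A (ϕ=-74.6°):
Solar declination: sin δ = sin ε · sin L_s = sin 32.80° × sin 303.2° = -0.45328, so δ = -26.954°.
cos h₀ = −tan(-74.6°) tan(-26.954°) = -1.8462 ≤ −1 ⇒ polar day, h₀ = π.
Bracket: h₀ sin ϕ sin δ + cos ϕ cos δ sin h₀ = 3.1416×-0.96410×-0.45328 + 0.26556×0.89137×0.00000 = 1.372902 + 0.000000 = 1.372902.
Q̄ = (S_0/π) × [bracket] = (1580/π) × 1.372902 = 690.47 W/m².
— Configuration B (ϕ=-83.7°):
cos h₀ = −tan(-83.7°) tan(-26.954°) = -4.6062 ≤ −1 ⇒ polar day, h₀ = π.
Bracket: h₀ sin ϕ sin δ + cos ϕ cos δ sin h₀ = 3.1416×-0.99396×-0.45328 + 0.10973×0.89137×0.00000 = 1.415423 + 0.000000 = 1.415423.
Q̄ = (S_0/π) × [bracket] = (1580/π) × 1.415423 = 711.86 W/m².
Ratio Q̄_A / Q̄_B = 690.47 / 711.86 = 0.9700.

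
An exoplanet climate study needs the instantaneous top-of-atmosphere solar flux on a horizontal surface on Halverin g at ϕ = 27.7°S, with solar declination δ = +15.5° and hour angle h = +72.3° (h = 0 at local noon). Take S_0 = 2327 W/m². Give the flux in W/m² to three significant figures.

315 W/m²

cos θ_z = sin ϕ sin δ + cos ϕ cos δ cos h = -0.124224 + 0.259399 = 0.135175.
Flux = S_0 · cos θ_z = 2327 × 0.135175 = 314.6 W/m².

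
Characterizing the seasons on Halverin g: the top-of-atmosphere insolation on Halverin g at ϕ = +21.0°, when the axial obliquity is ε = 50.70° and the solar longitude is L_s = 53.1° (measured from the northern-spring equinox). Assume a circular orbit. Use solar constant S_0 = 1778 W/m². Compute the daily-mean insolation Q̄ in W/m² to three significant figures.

Solar declination: sin δ = sin ε · sin L_s = sin 50.70° × sin 53.1° = 0.61883, so δ = +38.231°.
cos h₀ = −tan(+21.0°) tan(+38.231°) = -0.3024, h₀ = 1.8780 rad.
Bracket: h₀ sin ϕ sin δ + cos ϕ cos δ sin h₀ = 1.8780×0.35837×0.61883 + 0.93358×0.78553×0.95318 = 0.416484 + 0.699019 = 1.115503.
Q̄ = (S_0/π) × [bracket] = (1778/π) × 1.115503 = 631.3 W/m².

Q̄ ≈ 631 W/m²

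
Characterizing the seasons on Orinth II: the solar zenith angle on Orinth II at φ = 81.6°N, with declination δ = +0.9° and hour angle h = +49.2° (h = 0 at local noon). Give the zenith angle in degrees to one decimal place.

θ_z = 83.6°

cos θ_z = sin φ sin δ + cos φ cos δ cos h = 0.015539 + 0.095442 = 0.110981.
θ_z = arccos(0.110981) = 83.6°.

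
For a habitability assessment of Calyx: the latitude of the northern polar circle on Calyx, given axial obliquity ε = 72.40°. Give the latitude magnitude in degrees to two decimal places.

17.60°

The polar circle is the lowest latitude that experiences at least one full rotation of continuous daylight at the northern-summer solstice; it lies at |φ| = 90° − ε = 90° − 72.40° = 17.60°.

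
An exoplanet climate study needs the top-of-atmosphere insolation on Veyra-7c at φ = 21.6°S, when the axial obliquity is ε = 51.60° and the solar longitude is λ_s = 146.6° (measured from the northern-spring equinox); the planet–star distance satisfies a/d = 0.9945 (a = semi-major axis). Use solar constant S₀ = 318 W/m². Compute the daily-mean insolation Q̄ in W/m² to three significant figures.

Q̄ ≈ 60.5 W/m²

Solar declination: sin δ = sin ε · sin λ_s = sin 51.60° × sin 146.6° = 0.43141, so δ = +25.557°.
cos H₀ = −tan(-21.6°) tan(+25.557°) = 0.1893, H₀ = 1.3803 rad.
Bracket: H₀ sin φ sin δ + cos φ cos δ sin H₀ = 1.3803×-0.36812×0.43141 + 0.92978×0.90216×0.98191 = -0.219206 + 0.823636 = 0.604430.
Inverse-square distance factor (a/d)² = 0.9945² = 0.989030.
Q̄ = (S₀/π) × 0.989030 × [bracket] = (318/π) × 0.989030 × 0.604430 = 60.51 W/m².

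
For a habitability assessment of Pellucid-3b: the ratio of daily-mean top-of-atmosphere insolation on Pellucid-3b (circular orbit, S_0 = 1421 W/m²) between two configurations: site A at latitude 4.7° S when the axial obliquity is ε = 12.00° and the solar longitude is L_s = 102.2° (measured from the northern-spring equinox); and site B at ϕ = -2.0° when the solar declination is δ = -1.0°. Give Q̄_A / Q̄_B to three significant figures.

— Configuration A (ϕ=-4.7°):
Solar declination: sin δ = sin ε · sin L_s = sin 12.00° × sin 102.2° = 0.20322, so δ = +11.725°.
cos h₀ = −tan(-4.7°) tan(+11.725°) = 0.0171, h₀ = 1.5537 rad.
Bracket: h₀ sin ϕ sin δ + cos ϕ cos δ sin h₀ = 1.5537×-0.08194×0.20322 + 0.99664×0.97913×0.99985 = -0.025872 + 0.975694 = 0.949822.
Q̄ = (S_0/π) × [bracket] = (1421/π) × 0.949822 = 429.62 W/m².
— Configuration B (ϕ=-2.0°):
cos h₀ = −tan(-2.0°) tan(-1.000°) = -0.0006, h₀ = 1.5714 rad.
Bracket: h₀ sin ϕ sin δ + cos ϕ cos δ sin h₀ = 1.5714×-0.03490×-0.01745 + 0.99939×0.99985×1.00000 = 0.000957 + 0.999240 = 1.000197.
Q̄ = (S_0/π) × [bracket] = (1421/π) × 1.000197 = 452.41 W/m².
Ratio Q̄_A / Q̄_B = 429.62 / 452.41 = 0.9496.

Q̄_A / Q̄_B ≈ 0.950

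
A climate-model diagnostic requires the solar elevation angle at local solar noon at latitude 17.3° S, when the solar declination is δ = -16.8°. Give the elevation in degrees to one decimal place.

89.5°

At local noon the hour angle is zero, so the zenith angle equals |φ − δ| = |-17.3° − (-16.800°)| = 0.500°.
Elevation = 90° − 0.500° = 89.5°.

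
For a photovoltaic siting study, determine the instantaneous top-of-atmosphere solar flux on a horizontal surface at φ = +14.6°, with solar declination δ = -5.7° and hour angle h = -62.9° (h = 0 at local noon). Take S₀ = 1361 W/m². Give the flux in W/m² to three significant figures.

cos θ_z = sin φ sin δ + cos φ cos δ cos h = -0.025035 + 0.438655 = 0.413620.
Flux = S₀ · cos θ_z = 1361 × 0.413620 = 562.9 W/m².

563 W/m²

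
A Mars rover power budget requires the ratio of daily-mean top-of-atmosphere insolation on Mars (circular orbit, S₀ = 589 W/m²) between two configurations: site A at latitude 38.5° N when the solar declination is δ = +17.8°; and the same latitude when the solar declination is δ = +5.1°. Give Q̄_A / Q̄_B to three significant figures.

— Configuration A (φ=+38.5°):
cos H₀ = −tan(+38.5°) tan(+17.800°) = -0.2554, H₀ = 1.8290 rad.
Bracket: H₀ sin φ sin δ + cos φ cos δ sin H₀ = 1.8290×0.62251×0.30570 + 0.78261×0.95213×0.96684 = 0.348061 + 0.720437 = 1.068498.
Q̄ = (S₀/π) × [bracket] = (589/π) × 1.068498 = 200.33 W/m².
— Configuration B (φ=+38.5°):
cos H₀ = −tan(+38.5°) tan(+5.100°) = -0.0710, H₀ = 1.6418 rad.
Bracket: H₀ sin φ sin δ + cos φ cos δ sin H₀ = 1.6418×0.62251×0.08889 + 0.78261×0.99604×0.99748 = 0.090849 + 0.777546 = 0.868395.
Q̄ = (S₀/π) × [bracket] = (589/π) × 0.868395 = 162.81 W/m².
Ratio Q̄_A / Q̄_B = 200.33 / 162.81 = 1.230.

Q̄_A / Q̄_B ≈ 1.23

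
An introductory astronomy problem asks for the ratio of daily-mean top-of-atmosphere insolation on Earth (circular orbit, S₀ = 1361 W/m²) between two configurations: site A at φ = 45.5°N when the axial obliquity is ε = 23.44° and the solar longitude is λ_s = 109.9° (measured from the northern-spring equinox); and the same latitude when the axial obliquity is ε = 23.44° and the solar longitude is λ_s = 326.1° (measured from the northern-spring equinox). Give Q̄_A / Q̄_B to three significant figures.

— Configuration A (φ=+45.5°):
Solar declination: sin δ = sin ε · sin λ_s = sin 23.44° × sin 109.9° = 0.37404, so δ = +21.965°.
cos H₀ = −tan(+45.5°) tan(+21.965°) = -0.4104, H₀ = 1.9937 rad.
Bracket: H₀ sin φ sin δ + cos φ cos δ sin H₀ = 1.9937×0.71325×0.37404 + 0.70091×0.92741×0.91190 = 0.531887 + 0.592763 = 1.124650.
Q̄ = (S₀/π) × [bracket] = (1361/π) × 1.124650 = 487.22 W/m².
— Configuration B (φ=+45.5°):
Solar declination: sin δ = sin ε · sin λ_s = sin 23.44° × sin 326.1° = -0.22186, so δ = -12.819°.
cos H₀ = −tan(+45.5°) tan(-12.819°) = 0.2315, H₀ = 1.3371 rad.
Bracket: H₀ sin φ sin δ + cos φ cos δ sin H₀ = 1.3371×0.71325×-0.22186 + 0.70091×0.97508×0.97282 = -0.211585 + 0.664867 = 0.453282.
Q̄ = (S₀/π) × [bracket] = (1361/π) × 0.453282 = 196.37 W/m².
Ratio Q̄_A / Q̄_B = 487.22 / 196.37 = 2.481.

Q̄_A / Q̄_B ≈ 2.48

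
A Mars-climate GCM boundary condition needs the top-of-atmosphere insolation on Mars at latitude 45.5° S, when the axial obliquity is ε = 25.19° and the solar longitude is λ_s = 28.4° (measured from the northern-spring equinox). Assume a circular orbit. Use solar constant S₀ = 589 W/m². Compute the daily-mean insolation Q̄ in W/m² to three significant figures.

Q̄ ≈ 89.0 W/m²

Solar declination: sin δ = sin ε · sin λ_s = sin 25.19° × sin 28.4° = 0.20244, so δ = +11.679°.
cos H₀ = −tan(-45.5°) tan(+11.679°) = 0.2104, H₀ = 1.3589 rad.
Bracket: H₀ sin φ sin δ + cos φ cos δ sin H₀ = 1.3589×-0.71325×0.20244 + 0.70091×0.97930×0.97762 = -0.196212 + 0.671040 = 0.474828.
Q̄ = (S₀/π) × [bracket] = (589/π) × 0.474828 = 89.02 W/m².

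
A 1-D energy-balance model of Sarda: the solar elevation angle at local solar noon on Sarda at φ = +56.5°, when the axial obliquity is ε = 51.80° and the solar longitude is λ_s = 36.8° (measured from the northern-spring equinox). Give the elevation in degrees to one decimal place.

Solar declination: sin δ = sin ε · sin λ_s = sin 51.80° × sin 36.8° = 0.47075, so δ = +28.083°.
At local noon the hour angle is zero, so the zenith angle equals |φ − δ| = |+56.5° − (+28.083°)| = 28.417°.
Elevation = 90° − 28.417° = 61.6°.

61.6°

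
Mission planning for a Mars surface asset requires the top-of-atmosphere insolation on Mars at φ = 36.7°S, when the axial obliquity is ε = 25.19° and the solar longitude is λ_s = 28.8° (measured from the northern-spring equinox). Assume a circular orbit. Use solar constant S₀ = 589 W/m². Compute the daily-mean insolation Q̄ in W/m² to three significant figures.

Solar declination: sin δ = sin ε · sin λ_s = sin 25.19° × sin 28.8° = 0.20504, so δ = +11.832°.
cos H₀ = −tan(-36.7°) tan(+11.832°) = 0.1562, H₀ = 1.4140 rad.
Bracket: H₀ sin φ sin δ + cos φ cos δ sin H₀ = 1.4140×-0.59763×0.20504 + 0.80178×0.97875×0.98773 = -0.173269 + 0.775113 = 0.601844.
Q̄ = (S₀/π) × [bracket] = (589/π) × 0.601844 = 112.8 W/m².

Q̄ ≈ 113 W/m²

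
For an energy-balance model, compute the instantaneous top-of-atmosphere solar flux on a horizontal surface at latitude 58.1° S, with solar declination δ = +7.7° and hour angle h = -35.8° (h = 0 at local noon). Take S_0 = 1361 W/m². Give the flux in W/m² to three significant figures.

423 W/m²

cos θ_z = sin ϕ sin δ + cos ϕ cos δ cos h = -0.113750 + 0.424733 = 0.310983.
Flux = S_0 · cos θ_z = 1361 × 0.310983 = 423.2 W/m².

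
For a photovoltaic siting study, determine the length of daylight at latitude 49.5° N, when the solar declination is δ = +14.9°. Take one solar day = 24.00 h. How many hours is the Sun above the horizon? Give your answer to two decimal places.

cos h₀ = −tan ϕ · tan δ = −tan(+49.5°) × tan(+14.900°) = -0.3115, so h₀ = 1.8876 rad = 108.15°.
Daylight = 2h₀/(2π) × 24.00 h = (1.8876/π) × 24.00 = 14.42 h.

14.42 h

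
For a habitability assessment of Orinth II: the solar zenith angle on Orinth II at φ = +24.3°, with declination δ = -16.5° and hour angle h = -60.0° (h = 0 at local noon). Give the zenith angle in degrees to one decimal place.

cos θ_z = sin φ sin δ + cos φ cos δ cos h = -0.116876 + 0.436936 = 0.320060.
θ_z = arccos(0.320060) = 71.3°.

θ_z = 71.3°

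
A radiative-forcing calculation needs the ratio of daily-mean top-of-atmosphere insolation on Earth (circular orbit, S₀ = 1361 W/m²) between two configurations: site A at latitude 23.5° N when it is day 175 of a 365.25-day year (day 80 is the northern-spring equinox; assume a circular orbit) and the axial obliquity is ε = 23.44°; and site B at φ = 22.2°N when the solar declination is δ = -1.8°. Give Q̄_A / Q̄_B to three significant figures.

Q̄_A / Q̄_B ≈ 1.22

— Configuration A (φ=+23.5°):
Solar longitude: λ_s = 360° × (175 − 80)/365.25 = 93.634°.
sin δ = sin 23.44° × sin 93.634° = 0.39699, so δ = +23.390°.
cos H₀ = −tan(+23.5°) tan(+23.390°) = -0.1881, H₀ = 1.7600 rad.
Bracket: H₀ sin φ sin δ + cos φ cos δ sin H₀ = 1.7600×0.39875×0.39699 + 0.91706×0.91782×0.98216 = 0.278608 + 0.826680 = 1.105288.
Q̄ = (S₀/π) × [bracket] = (1361/π) × 1.105288 = 478.83 W/m².
— Configuration B (φ=+22.2°):
cos H₀ = −tan(+22.2°) tan(-1.800°) = 0.0128, H₀ = 1.5580 rad.
Bracket: H₀ sin φ sin δ + cos φ cos δ sin H₀ = 1.5580×0.37784×-0.03141 + 0.92587×0.99951×0.99992 = -0.018490 + 0.925342 = 0.906852.
Q̄ = (S₀/π) × [bracket] = (1361/π) × 0.906852 = 392.87 W/m².
Ratio Q̄_A / Q̄_B = 478.83 / 392.87 = 1.219.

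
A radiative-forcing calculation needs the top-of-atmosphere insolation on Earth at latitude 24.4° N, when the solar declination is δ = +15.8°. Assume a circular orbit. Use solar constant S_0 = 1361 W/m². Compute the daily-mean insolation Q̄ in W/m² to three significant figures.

Q̄ ≈ 459 W/m²

cos h₀ = −tan(+24.4°) tan(+15.800°) = -0.1284, h₀ = 1.6995 rad.
Bracket: h₀ sin ϕ sin δ + cos ϕ cos δ sin h₀ = 1.6995×0.41310×0.27228 + 0.91068×0.96222×0.99173 = 0.191158 + 0.869028 = 1.060186.
Q̄ = (S_0/π) × [bracket] = (1361/π) × 1.060186 = 459.3 W/m².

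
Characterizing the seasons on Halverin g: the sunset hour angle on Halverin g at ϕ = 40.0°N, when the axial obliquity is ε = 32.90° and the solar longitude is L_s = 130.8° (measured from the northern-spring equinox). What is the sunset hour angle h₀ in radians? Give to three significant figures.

Solar declination: sin δ = sin ε · sin L_s = sin 32.90° × sin 130.8° = 0.41118, so δ = +24.279°.
cos h₀ = −tan ϕ · tan δ = −tan(+40.0°) × tan(+24.279°) = -0.3785, so h₀ = 1.9590 rad = 112.24°.

h₀ = 1.96 rad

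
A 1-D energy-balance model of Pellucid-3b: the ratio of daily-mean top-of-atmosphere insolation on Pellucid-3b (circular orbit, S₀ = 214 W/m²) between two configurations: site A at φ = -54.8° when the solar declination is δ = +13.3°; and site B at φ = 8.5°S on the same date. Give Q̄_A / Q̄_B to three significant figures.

— Configuration A (φ=-54.8°):
cos H₀ = −tan(-54.8°) tan(+13.300°) = 0.3351, H₀ = 1.2291 rad.
Bracket: H₀ sin φ sin δ + cos φ cos δ sin H₀ = 1.2291×-0.81714×0.23005 + 0.57643×0.97318×0.94218 = -0.231050 + 0.528535 = 0.297485.
Q̄ = (S₀/π) × [bracket] = (214/π) × 0.297485 = 20.264 W/m².
— Configuration B (φ=-8.5°):
cos H₀ = −tan(-8.5°) tan(+13.300°) = 0.0353, H₀ = 1.5355 rad.
Bracket: H₀ sin φ sin δ + cos φ cos δ sin H₀ = 1.5355×-0.14781×0.23005 + 0.98902×0.97318×0.99938 = -0.052213 + 0.961898 = 0.909685.
Q̄ = (S₀/π) × [bracket] = (214/π) × 0.909685 = 61.966 W/m².
Ratio Q̄_A / Q̄_B = 20.264 / 61.966 = 0.3270.

Q̄_A / Q̄_B ≈ 0.327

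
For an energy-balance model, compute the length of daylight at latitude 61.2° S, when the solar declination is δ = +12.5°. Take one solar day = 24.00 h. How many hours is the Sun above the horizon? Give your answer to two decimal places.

cos h₀ = −tan ϕ · tan δ = −tan(-61.2°) × tan(+12.500°) = 0.4033, so h₀ = 1.1557 rad = 66.22°.
Daylight = 2h₀/(2π) × 24.00 h = (1.1557/π) × 24.00 = 8.83 h.

8.83 h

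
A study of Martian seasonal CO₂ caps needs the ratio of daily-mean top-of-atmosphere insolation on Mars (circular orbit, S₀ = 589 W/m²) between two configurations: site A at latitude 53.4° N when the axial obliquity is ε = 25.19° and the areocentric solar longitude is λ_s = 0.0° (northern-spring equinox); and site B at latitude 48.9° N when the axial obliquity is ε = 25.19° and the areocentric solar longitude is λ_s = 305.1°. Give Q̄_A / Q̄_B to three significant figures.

Q̄_A / Q̄_B ≈ 2.29

— Configuration A (φ=+53.4°):
sin δ = sin 25.19° × sin 0.0° = 0.00000, so δ = +0.000°.
cos H₀ = −tan(+53.4°) tan(+0.000°) = -0.0000, H₀ = 1.5708 rad.
Bracket: H₀ sin φ sin δ + cos φ cos δ sin H₀ = 1.5708×0.80282×0.00000 + 0.59622×1.00000×1.00000 = 0.000000 + 0.596220 = 0.596220.
Q̄ = (S₀/π) × [bracket] = (589/π) × 0.596220 = 111.78 W/m².
— Configuration B (φ=+48.9°):
sin δ = sin 25.19° × sin 305.1° = -0.34822, so δ = -20.379°.
cos H₀ = −tan(+48.9°) tan(-20.379°) = 0.4258, H₀ = 1.1309 rad.
Bracket: H₀ sin φ sin δ + cos φ cos δ sin H₀ = 1.1309×0.75356×-0.34822 + 0.65738×0.93741×0.90481 = -0.296753 + 0.557575 = 0.260822.
Q̄ = (S₀/π) × [bracket] = (589/π) × 0.260822 = 48.900 W/m².
Ratio Q̄_A / Q̄_B = 111.78 / 48.900 = 2.286.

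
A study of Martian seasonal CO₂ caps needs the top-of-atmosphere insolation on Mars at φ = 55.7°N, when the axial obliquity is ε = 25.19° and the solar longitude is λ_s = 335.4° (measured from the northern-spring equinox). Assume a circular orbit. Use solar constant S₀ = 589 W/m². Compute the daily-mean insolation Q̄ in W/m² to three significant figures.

Solar declination: sin δ = sin ε · sin λ_s = sin 25.19° × sin 335.4° = -0.17718, so δ = -10.205°.
cos H₀ = −tan(+55.7°) tan(-10.205°) = 0.2639, H₀ = 1.3037 rad.
Bracket: H₀ sin φ sin δ + cos φ cos δ sin H₀ = 1.3037×0.82610×-0.17718 + 0.56353×0.98418×0.96455 = -0.190820 + 0.534954 = 0.344134.
Q̄ = (S₀/π) × [bracket] = (589/π) × 0.344134 = 64.52 W/m².

Q̄ ≈ 64.5 W/m²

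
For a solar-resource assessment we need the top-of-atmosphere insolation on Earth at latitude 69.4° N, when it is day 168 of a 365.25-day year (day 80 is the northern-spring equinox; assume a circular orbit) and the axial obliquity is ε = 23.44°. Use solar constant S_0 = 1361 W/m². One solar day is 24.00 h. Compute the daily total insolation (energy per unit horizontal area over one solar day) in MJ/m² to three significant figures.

Solar longitude: L_s = 360° × (168 − 80)/365.25 = 86.735°.
sin δ = sin 23.44° × sin 86.735° = 0.39714, so δ = +23.400°.
cos h₀ = −tan(+69.4°) tan(+23.400°) = -1.1513 ≤ −1 ⇒ polar day, h₀ = π.
Bracket: h₀ sin ϕ sin δ + cos ϕ cos δ sin h₀ = 3.1416×0.93606×0.39714 + 0.35184×0.91776×0.00000 = 1.167880 + 0.000000 = 1.167880.
Q̄ = (S_0/π) × [bracket] = (1361/π) × 1.167880 = 505.95 W/m².
Daily total = Q̄ × 24.00 h × 3600 s/h = 505.95 × 24.00 × 3600 / 10⁶ = 43.71 MJ/m².

43.7 MJ/m²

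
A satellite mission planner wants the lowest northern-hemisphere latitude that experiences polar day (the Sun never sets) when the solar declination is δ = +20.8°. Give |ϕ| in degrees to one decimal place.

Polar day requires cos h₀ = −tan ϕ tan δ ≤ −1, i.e. tan ϕ tan δ ≥ 1.
The boundary is |tan ϕ| · |tan δ| = 1, so |ϕ| = 90° − |δ| = 90° − 20.8° = 69.2° in the northern hemisphere.

|ϕ| = 69.2°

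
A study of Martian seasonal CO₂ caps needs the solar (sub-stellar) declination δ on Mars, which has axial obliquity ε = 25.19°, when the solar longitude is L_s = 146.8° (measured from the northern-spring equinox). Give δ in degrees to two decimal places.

δ = +13.48°

sin δ = sin ε · sin L_s = sin 25.19° × sin 146.8° = 0.233055.
δ = arcsin(0.233055) = +13.48°.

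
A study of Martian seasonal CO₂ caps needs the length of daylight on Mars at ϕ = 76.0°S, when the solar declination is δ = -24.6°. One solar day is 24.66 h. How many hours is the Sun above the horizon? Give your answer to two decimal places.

24.66 h

Sunrise equation: cos h₀ = −tan ϕ · tan δ = -1.8363 ≤ −1, so the Sun never sets (polar day) and h₀ = π.
Daylight = 2h₀/(2π) × 24.66 h = (3.1416/π) × 24.66 = 24.66 h.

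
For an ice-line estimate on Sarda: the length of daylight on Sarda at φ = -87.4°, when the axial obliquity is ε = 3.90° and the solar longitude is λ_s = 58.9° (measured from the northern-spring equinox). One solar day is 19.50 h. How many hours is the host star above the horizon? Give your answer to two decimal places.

0.00 h

Solar declination: sin δ = sin ε · sin λ_s = sin 3.90° × sin 58.9° = 0.05824, so δ = +3.339°.
cos H₀ = −tan φ · tan δ = 1.2847 ≥ 1, so the host star never rises (polar night) and H₀ = 0.
Daylight = 2H₀/(2π) × 19.50 h = (0.0000/π) × 19.50 = 0.00 h.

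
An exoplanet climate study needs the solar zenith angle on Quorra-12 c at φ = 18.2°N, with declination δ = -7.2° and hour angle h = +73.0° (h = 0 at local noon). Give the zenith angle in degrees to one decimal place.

cos θ_z = sin φ sin δ + cos φ cos δ cos h = -0.039146 + 0.275555 = 0.236409.
θ_z = arccos(0.236409) = 76.3°.

θ_z = 76.3°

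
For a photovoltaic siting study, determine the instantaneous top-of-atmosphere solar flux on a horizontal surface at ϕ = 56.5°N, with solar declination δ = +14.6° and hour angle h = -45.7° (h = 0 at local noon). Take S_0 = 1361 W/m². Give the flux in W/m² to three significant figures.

794 W/m²

cos θ_z = sin ϕ sin δ + cos ϕ cos δ cos h = 0.210197 + 0.373034 = 0.583231.
Flux = S_0 · cos θ_z = 1361 × 0.583231 = 793.8 W/m².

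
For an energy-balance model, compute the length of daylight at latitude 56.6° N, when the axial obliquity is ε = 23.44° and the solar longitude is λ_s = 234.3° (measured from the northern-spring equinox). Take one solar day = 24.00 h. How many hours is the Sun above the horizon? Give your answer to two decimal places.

7.84 h

Solar declination: sin δ = sin ε · sin λ_s = sin 23.44° × sin 234.3° = -0.32304, so δ = -18.847°.
cos H₀ = −tan φ · tan δ = −tan(+56.6°) × tan(-18.847°) = 0.5177, so H₀ = 1.0267 rad = 58.82°.
Daylight = 2H₀/(2π) × 24.00 h = (1.0267/π) × 24.00 = 7.84 h.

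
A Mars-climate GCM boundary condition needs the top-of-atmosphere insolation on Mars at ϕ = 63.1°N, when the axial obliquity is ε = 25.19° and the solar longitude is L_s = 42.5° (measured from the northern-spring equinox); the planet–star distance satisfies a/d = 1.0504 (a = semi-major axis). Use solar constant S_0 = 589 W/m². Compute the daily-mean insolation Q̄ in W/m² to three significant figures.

Solar declination: sin δ = sin ε · sin L_s = sin 25.19° × sin 42.5° = 0.28755, so δ = +16.711°.
cos h₀ = −tan(+63.1°) tan(+16.711°) = -0.5918, h₀ = 2.2041 rad.
Bracket: h₀ sin ϕ sin δ + cos ϕ cos δ sin h₀ = 2.2041×0.89180×0.28755 + 0.45243×0.95777×0.80610 = 0.565213 + 0.349302 = 0.914515.
Inverse-square distance factor (a/d)² = 1.0504² = 1.103340.
Q̄ = (S_0/π) × 1.103340 × [bracket] = (589/π) × 1.103340 × 0.914515 = 189.2 W/m².

Q̄ ≈ 189 W/m²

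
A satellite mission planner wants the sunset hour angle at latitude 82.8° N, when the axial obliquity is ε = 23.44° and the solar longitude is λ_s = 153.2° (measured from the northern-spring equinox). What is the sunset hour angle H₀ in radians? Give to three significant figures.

Solar declination: sin δ = sin ε · sin λ_s = sin 23.44° × sin 153.2° = 0.17935, so δ = +10.332°.
Sunrise equation: cos H₀ = −tan φ · tan δ = -1.4431 ≤ −1, so the Sun never sets (polar day) and H₀ = π.

H₀ = 3.14 rad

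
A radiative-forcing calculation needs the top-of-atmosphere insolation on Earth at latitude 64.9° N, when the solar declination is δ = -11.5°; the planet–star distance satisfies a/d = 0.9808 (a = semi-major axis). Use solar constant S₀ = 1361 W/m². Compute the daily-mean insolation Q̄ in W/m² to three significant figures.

Q̄ ≈ 71.7 W/m²

cos H₀ = −tan(+64.9°) tan(-11.500°) = 0.4343, H₀ = 1.1215 rad.
Bracket: H₀ sin φ sin δ + cos φ cos δ sin H₀ = 1.1215×0.90557×-0.19937 + 0.42420×0.97992×0.90076 = -0.202480 + 0.374430 = 0.171950.
Inverse-square distance factor (a/d)² = 0.9808² = 0.961969.
Q̄ = (S₀/π) × 0.961969 × [bracket] = (1361/π) × 0.961969 × 0.171950 = 71.66 W/m².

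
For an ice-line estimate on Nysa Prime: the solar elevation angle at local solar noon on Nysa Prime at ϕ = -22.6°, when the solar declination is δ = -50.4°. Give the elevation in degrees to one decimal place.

At local noon the hour angle is zero, so the zenith angle equals |ϕ − δ| = |-22.6° − (-50.400°)| = 27.800°.
Elevation = 90° − 27.800° = 62.2°.

62.2°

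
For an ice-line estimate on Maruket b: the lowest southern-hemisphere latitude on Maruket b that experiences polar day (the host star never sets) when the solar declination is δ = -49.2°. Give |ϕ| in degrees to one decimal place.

|ϕ| = 40.8°

Polar day requires cos h₀ = −tan ϕ tan δ ≤ −1, i.e. tan ϕ tan δ ≥ 1.
The boundary is |tan ϕ| · |tan δ| = 1, so |ϕ| = 90° − |δ| = 90° − 49.2° = 40.8° in the southern hemisphere.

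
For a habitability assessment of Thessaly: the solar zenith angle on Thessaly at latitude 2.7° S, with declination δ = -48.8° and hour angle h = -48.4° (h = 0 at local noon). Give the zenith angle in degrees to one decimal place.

cos θ_z = sin φ sin δ + cos φ cos δ cos h = 0.035444 + 0.436836 = 0.472280.
θ_z = arccos(0.472280) = 61.8°.

θ_z = 61.8°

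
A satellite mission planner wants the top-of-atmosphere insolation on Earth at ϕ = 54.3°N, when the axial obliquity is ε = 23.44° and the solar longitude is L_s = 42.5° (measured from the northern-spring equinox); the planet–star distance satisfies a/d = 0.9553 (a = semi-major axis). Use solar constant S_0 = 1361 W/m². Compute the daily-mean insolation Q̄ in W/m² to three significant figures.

Q̄ ≈ 375 W/m²

Solar declination: sin δ = sin ε · sin L_s = sin 23.44° × sin 42.5° = 0.26874, so δ = +15.589°.
cos h₀ = −tan(+54.3°) tan(+15.589°) = -0.3883, h₀ = 1.9696 rad.
Bracket: h₀ sin ϕ sin δ + cos ϕ cos δ sin h₀ = 1.9696×0.81208×0.26874 + 0.58354×0.96321×0.92154 = 0.429842 + 0.517971 = 0.947813.
Inverse-square distance factor (a/d)² = 0.9553² = 0.912598.
Q̄ = (S_0/π) × 0.912598 × [bracket] = (1361/π) × 0.912598 × 0.947813 = 374.7 W/m².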